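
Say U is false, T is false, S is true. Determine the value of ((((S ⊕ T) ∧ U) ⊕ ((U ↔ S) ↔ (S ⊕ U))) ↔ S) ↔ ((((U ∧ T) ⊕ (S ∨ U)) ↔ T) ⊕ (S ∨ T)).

False

S ⊕ T = True ⊕ False = True
(S ⊕ T) ∧ U = True ∧ False = False
U ↔ S = False ↔ True = False
S ⊕ U = True ⊕ False = True
(U ↔ S) ↔ (S ⊕ U) = False ↔ True = False
((S ⊕ T) ∧ U) ⊕ ((U ↔ S) ↔ (S ⊕ U)) = False ⊕ False = False
(((S ⊕ T) ∧ U) ⊕ ((U ↔ S) ↔ (S ⊕ U))) ↔ S = False ↔ True = False
U ∧ T = False ∧ False = False
S ∨ U = True ∨ False = True
(U ∧ T) ⊕ (S ∨ U) = False ⊕ True = True
((U ∧ T) ⊕ (S ∨ U)) ↔ T = True ↔ False = False
S ∨ T = True ∨ False = True
(((U ∧ T) ⊕ (S ∨ U)) ↔ T) ⊕ (S ∨ T) = False ⊕ True = True
((((S ⊕ T) ∧ U) ⊕ ((U ↔ S) ↔ (S ⊕ U))) ↔ S) ↔ ((((U ∧ T) ⊕ (S ∨ U)) ↔ T) ⊕ (S ∨ T)) = False ↔ True = False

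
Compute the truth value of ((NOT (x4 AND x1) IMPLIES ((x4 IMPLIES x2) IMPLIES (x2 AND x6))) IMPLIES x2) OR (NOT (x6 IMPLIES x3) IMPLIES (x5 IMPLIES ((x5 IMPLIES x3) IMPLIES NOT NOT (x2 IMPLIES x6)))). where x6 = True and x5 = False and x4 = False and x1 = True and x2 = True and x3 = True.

True

x4 AND x1 = False AND True = False
NOT (x4 AND x1) = NOT False = True
x4 IMPLIES x2 = False IMPLIES True = True
x2 AND x6 = True AND True = True
(x4 IMPLIES x2) IMPLIES (x2 AND x6) = True IMPLIES True = True
NOT (x4 AND x1) IMPLIES ((x4 IMPLIES x2) IMPLIES (x2 AND x6)) = True IMPLIES True = True
(NOT (x4 AND x1) IMPLIES ((x4 IMPLIES x2) IMPLIES (x2 AND x6))) IMPLIES x2 = True IMPLIES True = True
x6 IMPLIES x3 = True IMPLIES True = True
NOT (x6 IMPLIES x3) = NOT True = False
x5 IMPLIES x3 = False IMPLIES True = True
x2 IMPLIES x6 = True IMPLIES True = True
NOT (x2 IMPLIES x6) = NOT True = False
NOT NOT (x2 IMPLIES x6) = NOT False = True
(x5 IMPLIES x3) IMPLIES NOT NOT (x2 IMPLIES x6) = True IMPLIES True = True
x5 IMPLIES ((x5 IMPLIES x3) IMPLIES NOT NOT (x2 IMPLIES x6)) = False IMPLIES True = True
NOT (x6 IMPLIES x3) IMPLIES (x5 IMPLIES ((x5 IMPLIES x3) IMPLIES NOT NOT (x2 IMPLIES x6))) = False IMPLIES True = True
((NOT (x4 AND x1) IMPLIES ((x4 IMPLIES x2) IMPLIES (x2 AND x6))) IMPLIES x2) OR (NOT (x6 IMPLIES x3) IMPLIES (x5 IMPLIES ((x5 IMPLIES x3) IMPLIES NOT NOT (x2 IMPLIES x6)))) = True OR True = True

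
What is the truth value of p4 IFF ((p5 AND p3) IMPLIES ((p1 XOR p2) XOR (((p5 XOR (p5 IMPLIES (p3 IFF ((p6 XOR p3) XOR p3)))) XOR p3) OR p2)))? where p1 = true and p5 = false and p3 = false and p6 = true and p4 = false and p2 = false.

Substituting p1=true, p5=false, p3=false, p6=true, p4=false, p2=false:
p5 AND p3 = false AND false = false
p1 XOR p2 = true XOR false = true
p6 XOR p3 = true XOR false = true
(p6 XOR p3) XOR p3 = true XOR false = true
p3 IFF ((p6 XOR p3) XOR p3) = false IFF true = false
p5 IMPLIES (p3 IFF ((p6 XOR p3) XOR p3)) = false IMPLIES false = true
p5 XOR (p5 IMPLIES (p3 IFF ((p6 XOR p3) XOR p3))) = false XOR true = true
(p5 XOR (p5 IMPLIES (p3 IFF ((p6 XOR p3) XOR p3)))) XOR p3 = true XOR false = true
((p5 XOR (p5 IMPLIES (p3 IFF ((p6 XOR p3) XOR p3)))) XOR p3) OR p2 = true OR false = true
(p1 XOR p2) XOR (((p5 XOR (p5 IMPLIES (p3 IFF ((p6 XOR p3) XOR p3)))) XOR p3) OR p2) = true XOR true = false
(p5 AND p3) IMPLIES ((p1 XOR p2) XOR (((p5 XOR (p5 IMPLIES (p3 IFF ((p6 XOR p3) XOR p3)))) XOR p3) OR p2)) = false IMPLIES false = true
p4 IFF ((p5 AND p3) IMPLIES ((p1 XOR p2) XOR (((p5 XOR (p5 IMPLIES (p3 IFF ((p6 XOR p3) XOR p3)))) XOR p3) OR p2))) = false IFF true = false

false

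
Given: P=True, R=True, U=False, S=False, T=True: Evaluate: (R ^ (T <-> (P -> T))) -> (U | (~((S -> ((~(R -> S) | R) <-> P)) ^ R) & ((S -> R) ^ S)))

True

Substituting P=True, R=True, U=False, S=False, T=True:
P -> T = True -> True = True
T <-> (P -> T) = True <-> True = True
R ^ (T <-> (P -> T)) = True ^ True = False
R -> S = True -> False = False
~(R -> S) = ~False = True
~(R -> S) | R = True | True = True
(~(R -> S) | R) <-> P = True <-> True = True
S -> ((~(R -> S) | R) <-> P) = False -> True = True
(S -> ((~(R -> S) | R) <-> P)) ^ R = True ^ True = False
~((S -> ((~(R -> S) | R) <-> P)) ^ R) = ~False = True
S -> R = False -> True = True
(S -> R) ^ S = True ^ False = True
~((S -> ((~(R -> S) | R) <-> P)) ^ R) & ((S -> R) ^ S) = True & True = True
U | (~((S -> ((~(R -> S) | R) <-> P)) ^ R) & ((S -> R) ^ S)) = False | True = True
(R ^ (T <-> (P -> T))) -> (U | (~((S -> ((~(R -> S) | R) <-> P)) ^ R) & ((S -> R) ^ S))) = False -> True = True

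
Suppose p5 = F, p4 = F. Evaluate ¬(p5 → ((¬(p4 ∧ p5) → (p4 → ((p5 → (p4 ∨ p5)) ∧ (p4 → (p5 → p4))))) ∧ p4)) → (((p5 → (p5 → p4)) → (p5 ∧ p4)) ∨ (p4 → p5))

T

p4 ∧ p5 = F ∧ F = F
¬(p4 ∧ p5) = ¬F = T
p4 ∨ p5 = F ∨ F = F
p5 → (p4 ∨ p5) = F → F = T
p5 → p4 = F → F = T
p4 → (p5 → p4) = F → T = T
(p5 → (p4 ∨ p5)) ∧ (p4 → (p5 → p4)) = T ∧ T = T
p4 → ((p5 → (p4 ∨ p5)) ∧ (p4 → (p5 → p4))) = F → T = T
¬(p4 ∧ p5) → (p4 → ((p5 → (p4 ∨ p5)) ∧ (p4 → (p5 → p4)))) = T → T = T
(¬(p4 ∧ p5) → (p4 → ((p5 → (p4 ∨ p5)) ∧ (p4 → (p5 → p4))))) ∧ p4 = T ∧ F = F
p5 → ((¬(p4 ∧ p5) → (p4 → ((p5 → (p4 ∨ p5)) ∧ (p4 → (p5 → p4))))) ∧ p4) = F → F = T
¬(p5 → ((¬(p4 ∧ p5) → (p4 → ((p5 → (p4 ∨ p5)) ∧ (p4 → (p5 → p4))))) ∧ p4)) = ¬T = F
p5 → p4 = F → F = T
p5 → (p5 → p4) = F → T = T
p5 ∧ p4 = F ∧ F = F
(p5 → (p5 → p4)) → (p5 ∧ p4) = T → F = F
p4 → p5 = F → F = T
((p5 → (p5 → p4)) → (p5 ∧ p4)) ∨ (p4 → p5) = F ∨ T = T
¬(p5 → ((¬(p4 ∧ p5) → (p4 → ((p5 → (p4 ∨ p5)) ∧ (p4 → (p5 → p4))))) ∧ p4)) → (((p5 → (p5 → p4)) → (p5 ∧ p4)) ∨ (p4 → p5)) = F → T = T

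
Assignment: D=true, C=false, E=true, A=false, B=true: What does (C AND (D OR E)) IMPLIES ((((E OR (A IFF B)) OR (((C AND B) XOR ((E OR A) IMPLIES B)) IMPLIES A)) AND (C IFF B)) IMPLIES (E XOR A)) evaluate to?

D OR E = true OR true = true
C AND (D OR E) = false AND true = false
A IFF B = false IFF true = false
E OR (A IFF B) = true OR false = true
C AND B = false AND true = false
E OR A = true OR false = true
(E OR A) IMPLIES B = true IMPLIES true = true
(C AND B) XOR ((E OR A) IMPLIES B) = false XOR true = true
((C AND B) XOR ((E OR A) IMPLIES B)) IMPLIES A = true IMPLIES false = false
(E OR (A IFF B)) OR (((C AND B) XOR ((E OR A) IMPLIES B)) IMPLIES A) = true OR false = true
C IFF B = false IFF true = false
((E OR (A IFF B)) OR (((C AND B) XOR ((E OR A) IMPLIES B)) IMPLIES A)) AND (C IFF B) = true AND false = false
E XOR A = true XOR false = true
(((E OR (A IFF B)) OR (((C AND B) XOR ((E OR A) IMPLIES B)) IMPLIES A)) AND (C IFF B)) IMPLIES (E XOR A) = false IMPLIES true = true
(C AND (D OR E)) IMPLIES ((((E OR (A IFF B)) OR (((C AND B) XOR ((E OR A) IMPLIES B)) IMPLIES A)) AND (C IFF B)) IMPLIES (E XOR A)) = false IMPLIES true = true

true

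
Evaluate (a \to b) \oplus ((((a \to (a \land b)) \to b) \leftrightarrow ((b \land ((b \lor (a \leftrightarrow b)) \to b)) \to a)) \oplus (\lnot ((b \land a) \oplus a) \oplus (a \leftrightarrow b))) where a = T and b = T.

F

a \to b = T \to T = T
a \land b = T \land T = T
a \to (a \land b) = T \to T = T
(a \to (a \land b)) \to b = T \to T = T
a \leftrightarrow b = T \leftrightarrow T = T
b \lor (a \leftrightarrow b) = T \lor T = T
(b \lor (a \leftrightarrow b)) \to b = T \to T = T
b \land ((b \lor (a \leftrightarrow b)) \to b) = T \land T = T
(b \land ((b \lor (a \leftrightarrow b)) \to b)) \to a = T \to T = T
((a \to (a \land b)) \to b) \leftrightarrow ((b \land ((b \lor (a \leftrightarrow b)) \to b)) \to a) = T \leftrightarrow T = T
b \land a = T \land T = T
(b \land a) \oplus a = T \oplus T = F
\lnot ((b \land a) \oplus a) = \lnot F = T
a \leftrightarrow b = T \leftrightarrow T = T
\lnot ((b \land a) \oplus a) \oplus (a \leftrightarrow b) = T \oplus T = F
(((a \to (a \land b)) \to b) \leftrightarrow ((b \land ((b \lor (a \leftrightarrow b)) \to b)) \to a)) \oplus (\lnot ((b \land a) \oplus a) \oplus (a \leftrightarrow b)) = T \oplus F = T
(a \to b) \oplus ((((a \to (a \land b)) \to b) \leftrightarrow ((b \land ((b \lor (a \leftrightarrow b)) \to b)) \to a)) \oplus (\lnot ((b \land a) \oplus a) \oplus (a \leftrightarrow b))) = T \oplus T = F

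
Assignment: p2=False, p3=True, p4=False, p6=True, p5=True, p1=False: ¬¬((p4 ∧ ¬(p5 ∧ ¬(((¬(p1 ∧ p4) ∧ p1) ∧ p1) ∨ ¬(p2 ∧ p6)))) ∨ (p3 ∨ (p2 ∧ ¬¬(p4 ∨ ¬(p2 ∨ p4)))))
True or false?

True

p1 ∧ p4 = False ∧ False = False
¬(p1 ∧ p4) = ¬False = True
¬(p1 ∧ p4) ∧ p1 = True ∧ False = False
(¬(p1 ∧ p4) ∧ p1) ∧ p1 = False ∧ False = False
p2 ∧ p6 = False ∧ True = False
¬(p2 ∧ p6) = ¬False = True
((¬(p1 ∧ p4) ∧ p1) ∧ p1) ∨ ¬(p2 ∧ p6) = False ∨ True = True
¬(((¬(p1 ∧ p4) ∧ p1) ∧ p1) ∨ ¬(p2 ∧ p6)) = ¬True = False
p5 ∧ ¬(((¬(p1 ∧ p4) ∧ p1) ∧ p1) ∨ ¬(p2 ∧ p6)) = True ∧ False = False
¬(p5 ∧ ¬(((¬(p1 ∧ p4) ∧ p1) ∧ p1) ∨ ¬(p2 ∧ p6))) = ¬False = True
p4 ∧ ¬(p5 ∧ ¬(((¬(p1 ∧ p4) ∧ p1) ∧ p1) ∨ ¬(p2 ∧ p6))) = False ∧ True = False
p2 ∨ p4 = False ∨ False = False
¬(p2 ∨ p4) = ¬False = True
p4 ∨ ¬(p2 ∨ p4) = False ∨ True = True
¬(p4 ∨ ¬(p2 ∨ p4)) = ¬True = False
¬¬(p4 ∨ ¬(p2 ∨ p4)) = ¬False = True
p2 ∧ ¬¬(p4 ∨ ¬(p2 ∨ p4)) = False ∧ True = False
p3 ∨ (p2 ∧ ¬¬(p4 ∨ ¬(p2 ∨ p4))) = True ∨ False = True
(p4 ∧ ¬(p5 ∧ ¬(((¬(p1 ∧ p4) ∧ p1) ∧ p1) ∨ ¬(p2 ∧ p6)))) ∨ (p3 ∨ (p2 ∧ ¬¬(p4 ∨ ¬(p2 ∨ p4)))) = False ∨ True = True
¬((p4 ∧ ¬(p5 ∧ ¬(((¬(p1 ∧ p4) ∧ p1) ∧ p1) ∨ ¬(p2 ∧ p6)))) ∨ (p3 ∨ (p2 ∧ ¬¬(p4 ∨ ¬(p2 ∨ p4))))) = ¬True = False
¬¬((p4 ∧ ¬(p5 ∧ ¬(((¬(p1 ∧ p4) ∧ p1) ∧ p1) ∨ ¬(p2 ∧ p6)))) ∨ (p3 ∨ (p2 ∧ ¬¬(p4 ∨ ¬(p2 ∨ p4))))) = ¬False = True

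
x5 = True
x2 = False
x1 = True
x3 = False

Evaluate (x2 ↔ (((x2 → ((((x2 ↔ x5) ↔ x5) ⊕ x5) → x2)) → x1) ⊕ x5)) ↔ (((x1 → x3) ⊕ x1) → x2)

False

Substituting x5=True, x2=False, x1=True, x3=False:
x2 ↔ x5 = False ↔ True = False
(x2 ↔ x5) ↔ x5 = False ↔ True = False
((x2 ↔ x5) ↔ x5) ⊕ x5 = False ⊕ True = True
(((x2 ↔ x5) ↔ x5) ⊕ x5) → x2 = True → False = False
x2 → ((((x2 ↔ x5) ↔ x5) ⊕ x5) → x2) = False → False = True
(x2 → ((((x2 ↔ x5) ↔ x5) ⊕ x5) → x2)) → x1 = True → True = True
((x2 → ((((x2 ↔ x5) ↔ x5) ⊕ x5) → x2)) → x1) ⊕ x5 = True ⊕ True = False
x2 ↔ (((x2 → ((((x2 ↔ x5) ↔ x5) ⊕ x5) → x2)) → x1) ⊕ x5) = False ↔ False = True
x1 → x3 = True → False = False
(x1 → x3) ⊕ x1 = False ⊕ True = True
((x1 → x3) ⊕ x1) → x2 = True → False = False
(x2 ↔ (((x2 → ((((x2 ↔ x5) ↔ x5) ⊕ x5) → x2)) → x1) ⊕ x5)) ↔ (((x1 → x3) ⊕ x1) → x2) = True ↔ False = False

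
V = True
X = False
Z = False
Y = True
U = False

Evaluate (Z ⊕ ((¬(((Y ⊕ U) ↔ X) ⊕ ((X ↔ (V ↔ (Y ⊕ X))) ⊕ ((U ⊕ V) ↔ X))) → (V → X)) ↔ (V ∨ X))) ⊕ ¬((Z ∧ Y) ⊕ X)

Y ⊕ U = True ⊕ False = True
(Y ⊕ U) ↔ X = True ↔ False = False
Y ⊕ X = True ⊕ False = True
V ↔ (Y ⊕ X) = True ↔ True = True
X ↔ (V ↔ (Y ⊕ X)) = False ↔ True = False
U ⊕ V = False ⊕ True = True
(U ⊕ V) ↔ X = True ↔ False = False
(X ↔ (V ↔ (Y ⊕ X))) ⊕ ((U ⊕ V) ↔ X) = False ⊕ False = False
((Y ⊕ U) ↔ X) ⊕ ((X ↔ (V ↔ (Y ⊕ X))) ⊕ ((U ⊕ V) ↔ X)) = False ⊕ False = False
¬(((Y ⊕ U) ↔ X) ⊕ ((X ↔ (V ↔ (Y ⊕ X))) ⊕ ((U ⊕ V) ↔ X))) = ¬False = True
V → X = True → False = False
¬(((Y ⊕ U) ↔ X) ⊕ ((X ↔ (V ↔ (Y ⊕ X))) ⊕ ((U ⊕ V) ↔ X))) → (V → X) = True → False = False
V ∨ X = True ∨ False = True
(¬(((Y ⊕ U) ↔ X) ⊕ ((X ↔ (V ↔ (Y ⊕ X))) ⊕ ((U ⊕ V) ↔ X))) → (V → X)) ↔ (V ∨ X) = False ↔ True = False
Z ⊕ ((¬(((Y ⊕ U) ↔ X) ⊕ ((X ↔ (V ↔ (Y ⊕ X))) ⊕ ((U ⊕ V) ↔ X))) → (V → X)) ↔ (V ∨ X)) = False ⊕ False = False
Z ∧ Y = False ∧ True = False
(Z ∧ Y) ⊕ X = False ⊕ False = False
¬((Z ∧ Y) ⊕ X) = ¬False = True
(Z ⊕ ((¬(((Y ⊕ U) ↔ X) ⊕ ((X ↔ (V ↔ (Y ⊕ X))) ⊕ ((U ⊕ V) ↔ X))) → (V → X)) ↔ (V ∨ X))) ⊕ ¬((Z ∧ Y) ⊕ X) = False ⊕ True = True

True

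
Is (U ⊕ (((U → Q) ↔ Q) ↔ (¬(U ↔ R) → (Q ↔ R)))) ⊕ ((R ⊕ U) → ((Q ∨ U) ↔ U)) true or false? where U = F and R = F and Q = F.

T

U → Q = F → F = T
(U → Q) ↔ Q = T ↔ F = F
U ↔ R = F ↔ F = T
¬(U ↔ R) = ¬T = F
Q ↔ R = F ↔ F = T
¬(U ↔ R) → (Q ↔ R) = F → T = T
((U → Q) ↔ Q) ↔ (¬(U ↔ R) → (Q ↔ R)) = F ↔ T = F
U ⊕ (((U → Q) ↔ Q) ↔ (¬(U ↔ R) → (Q ↔ R))) = F ⊕ F = F
R ⊕ U = F ⊕ F = F
Q ∨ U = F ∨ F = F
(Q ∨ U) ↔ U = F ↔ F = T
(R ⊕ U) → ((Q ∨ U) ↔ U) = F → T = T
(U ⊕ (((U → Q) ↔ Q) ↔ (¬(U ↔ R) → (Q ↔ R)))) ⊕ ((R ⊕ U) → ((Q ∨ U) ↔ U)) = F ⊕ T = T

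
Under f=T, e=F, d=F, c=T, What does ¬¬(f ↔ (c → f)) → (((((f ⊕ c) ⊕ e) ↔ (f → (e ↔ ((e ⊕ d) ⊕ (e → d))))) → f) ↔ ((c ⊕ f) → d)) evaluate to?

T

c → f = T → T = T
f ↔ (c → f) = T ↔ T = T
¬(f ↔ (c → f)) = ¬T = F
¬¬(f ↔ (c → f)) = ¬F = T
f ⊕ c = T ⊕ T = F
(f ⊕ c) ⊕ e = F ⊕ F = F
e ⊕ d = F ⊕ F = F
e → d = F → F = T
(e ⊕ d) ⊕ (e → d) = F ⊕ T = T
e ↔ ((e ⊕ d) ⊕ (e → d)) = F ↔ T = F
f → (e ↔ ((e ⊕ d) ⊕ (e → d))) = T → F = F
((f ⊕ c) ⊕ e) ↔ (f → (e ↔ ((e ⊕ d) ⊕ (e → d)))) = F ↔ F = T
(((f ⊕ c) ⊕ e) ↔ (f → (e ↔ ((e ⊕ d) ⊕ (e → d))))) → f = T → T = T
c ⊕ f = T ⊕ T = F
(c ⊕ f) → d = F → F = T
((((f ⊕ c) ⊕ e) ↔ (f → (e ↔ ((e ⊕ d) ⊕ (e → d))))) → f) ↔ ((c ⊕ f) → d) = T ↔ T = T
¬¬(f ↔ (c → f)) → (((((f ⊕ c) ⊕ e) ↔ (f → (e ↔ ((e ⊕ d) ⊕ (e → d))))) → f) ↔ ((c ⊕ f) → d)) = T → T = T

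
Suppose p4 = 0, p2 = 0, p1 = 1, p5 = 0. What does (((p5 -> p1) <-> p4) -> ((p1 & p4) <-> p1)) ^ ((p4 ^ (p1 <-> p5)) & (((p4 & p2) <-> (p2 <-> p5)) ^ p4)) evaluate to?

p5 -> p1 = 0 -> 1 = 1
(p5 -> p1) <-> p4 = 1 <-> 0 = 0
p1 & p4 = 1 & 0 = 0
(p1 & p4) <-> p1 = 0 <-> 1 = 0
((p5 -> p1) <-> p4) -> ((p1 & p4) <-> p1) = 0 -> 0 = 1
p1 <-> p5 = 1 <-> 0 = 0
p4 ^ (p1 <-> p5) = 0 ^ 0 = 0
p4 & p2 = 0 & 0 = 0
p2 <-> p5 = 0 <-> 0 = 1
(p4 & p2) <-> (p2 <-> p5) = 0 <-> 1 = 0
((p4 & p2) <-> (p2 <-> p5)) ^ p4 = 0 ^ 0 = 0
(p4 ^ (p1 <-> p5)) & (((p4 & p2) <-> (p2 <-> p5)) ^ p4) = 0 & 0 = 0
(((p5 -> p1) <-> p4) -> ((p1 & p4) <-> p1)) ^ ((p4 ^ (p1 <-> p5)) & (((p4 & p2) <-> (p2 <-> p5)) ^ p4)) = 1 ^ 0 = 1

1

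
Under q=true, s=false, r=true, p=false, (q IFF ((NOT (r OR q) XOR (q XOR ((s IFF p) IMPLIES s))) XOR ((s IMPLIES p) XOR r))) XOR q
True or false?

r OR q = true OR true = true
NOT (r OR q) = NOT true = false
s IFF p = false IFF false = true
(s IFF p) IMPLIES s = true IMPLIES false = false
q XOR ((s IFF p) IMPLIES s) = true XOR false = true
NOT (r OR q) XOR (q XOR ((s IFF p) IMPLIES s)) = false XOR true = true
s IMPLIES p = false IMPLIES false = true
(s IMPLIES p) XOR r = true XOR true = false
(NOT (r OR q) XOR (q XOR ((s IFF p) IMPLIES s))) XOR ((s IMPLIES p) XOR r) = true XOR false = true
q IFF ((NOT (r OR q) XOR (q XOR ((s IFF p) IMPLIES s))) XOR ((s IMPLIES p) XOR r)) = true IFF true = true
(q IFF ((NOT (r OR q) XOR (q XOR ((s IFF p) IMPLIES s))) XOR ((s IMPLIES p) XOR r))) XOR q = true XOR true = false

false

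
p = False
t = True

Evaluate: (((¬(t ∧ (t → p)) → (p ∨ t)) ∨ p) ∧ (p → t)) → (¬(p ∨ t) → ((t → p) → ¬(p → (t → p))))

True

Substituting p=False, t=True:
t → p = True → False = False
t ∧ (t → p) = True ∧ False = False
¬(t ∧ (t → p)) = ¬False = True
p ∨ t = False ∨ True = True
¬(t ∧ (t → p)) → (p ∨ t) = True → True = True
(¬(t ∧ (t → p)) → (p ∨ t)) ∨ p = True ∨ False = True
p → t = False → True = True
((¬(t ∧ (t → p)) → (p ∨ t)) ∨ p) ∧ (p → t) = True ∧ True = True
p ∨ t = False ∨ True = True
¬(p ∨ t) = ¬True = False
t → p = True → False = False
t → p = True → False = False
p → (t → p) = False → False = True
¬(p → (t → p)) = ¬True = False
(t → p) → ¬(p → (t → p)) = False → False = True
¬(p ∨ t) → ((t → p) → ¬(p → (t → p))) = False → True = True
(((¬(t ∧ (t → p)) → (p ∨ t)) ∨ p) ∧ (p → t)) → (¬(p ∨ t) → ((t → p) → ¬(p → (t → p)))) = True → True = True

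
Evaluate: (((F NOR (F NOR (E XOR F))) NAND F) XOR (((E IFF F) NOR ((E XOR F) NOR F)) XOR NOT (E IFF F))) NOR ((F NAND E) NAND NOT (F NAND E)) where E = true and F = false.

E XOR F = true XOR false = true
F NOR (E XOR F) = false NOR true = false
F NOR (F NOR (E XOR F)) = false NOR false = true
(F NOR (F NOR (E XOR F))) NAND F = true NAND false = true
E IFF F = true IFF false = false
E XOR F = true XOR false = true
(E XOR F) NOR F = true NOR false = false
(E IFF F) NOR ((E XOR F) NOR F) = false NOR false = true
E IFF F = true IFF false = false
NOT (E IFF F) = NOT false = true
((E IFF F) NOR ((E XOR F) NOR F)) XOR NOT (E IFF F) = true XOR true = false
((F NOR (F NOR (E XOR F))) NAND F) XOR (((E IFF F) NOR ((E XOR F) NOR F)) XOR NOT (E IFF F)) = true XOR false = true
F NAND E = false NAND true = true
F NAND E = false NAND true = true
NOT (F NAND E) = NOT true = false
(F NAND E) NAND NOT (F NAND E) = true NAND false = true
(((F NOR (F NOR (E XOR F))) NAND F) XOR (((E IFF F) NOR ((E XOR F) NOR F)) XOR NOT (E IFF F))) NOR ((F NAND E) NAND NOT (F NAND E)) = true NOR true = false

false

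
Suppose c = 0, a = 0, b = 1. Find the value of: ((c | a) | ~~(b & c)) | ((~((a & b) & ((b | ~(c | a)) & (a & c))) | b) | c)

1

c | a = 0 | 0 = 0
b & c = 1 & 0 = 0
~(b & c) = ~0 = 1
~~(b & c) = ~1 = 0
(c | a) | ~~(b & c) = 0 | 0 = 0
a & b = 0 & 1 = 0
c | a = 0 | 0 = 0
~(c | a) = ~0 = 1
b | ~(c | a) = 1 | 1 = 1
a & c = 0 & 0 = 0
(b | ~(c | a)) & (a & c) = 1 & 0 = 0
(a & b) & ((b | ~(c | a)) & (a & c)) = 0 & 0 = 0
~((a & b) & ((b | ~(c | a)) & (a & c))) = ~0 = 1
~((a & b) & ((b | ~(c | a)) & (a & c))) | b = 1 | 1 = 1
(~((a & b) & ((b | ~(c | a)) & (a & c))) | b) | c = 1 | 0 = 1
((c | a) | ~~(b & c)) | ((~((a & b) & ((b | ~(c | a)) & (a & c))) | b) | c) = 0 | 1 = 1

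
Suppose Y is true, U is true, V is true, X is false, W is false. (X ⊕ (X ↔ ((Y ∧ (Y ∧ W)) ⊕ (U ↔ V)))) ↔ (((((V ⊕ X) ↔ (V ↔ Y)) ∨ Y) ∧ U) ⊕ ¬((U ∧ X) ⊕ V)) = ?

Y ∧ W = T ∧ F = F
Y ∧ (Y ∧ W) = T ∧ F = F
U ↔ V = T ↔ T = T
(Y ∧ (Y ∧ W)) ⊕ (U ↔ V) = F ⊕ T = T
X ↔ ((Y ∧ (Y ∧ W)) ⊕ (U ↔ V)) = F ↔ T = F
X ⊕ (X ↔ ((Y ∧ (Y ∧ W)) ⊕ (U ↔ V))) = F ⊕ F = F
V ⊕ X = T ⊕ F = T
V ↔ Y = T ↔ T = T
(V ⊕ X) ↔ (V ↔ Y) = T ↔ T = T
((V ⊕ X) ↔ (V ↔ Y)) ∨ Y = T ∨ T = T
(((V ⊕ X) ↔ (V ↔ Y)) ∨ Y) ∧ U = T ∧ T = T
U ∧ X = T ∧ F = F
(U ∧ X) ⊕ V = F ⊕ T = T
¬((U ∧ X) ⊕ V) = ¬T = F
((((V ⊕ X) ↔ (V ↔ Y)) ∨ Y) ∧ U) ⊕ ¬((U ∧ X) ⊕ V) = T ⊕ F = T
(X ⊕ (X ↔ ((Y ∧ (Y ∧ W)) ⊕ (U ↔ V)))) ↔ (((((V ⊕ X) ↔ (V ↔ Y)) ∨ Y) ∧ U) ⊕ ¬((U ∧ X) ⊕ V)) = F ↔ T = F

F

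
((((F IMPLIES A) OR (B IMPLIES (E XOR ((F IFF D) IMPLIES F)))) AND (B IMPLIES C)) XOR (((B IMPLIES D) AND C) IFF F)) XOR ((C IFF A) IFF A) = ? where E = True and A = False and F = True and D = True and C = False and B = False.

True

F IMPLIES A = True IMPLIES False = False
F IFF D = True IFF True = True
(F IFF D) IMPLIES F = True IMPLIES True = True
E XOR ((F IFF D) IMPLIES F) = True XOR True = False
B IMPLIES (E XOR ((F IFF D) IMPLIES F)) = False IMPLIES False = True
(F IMPLIES A) OR (B IMPLIES (E XOR ((F IFF D) IMPLIES F))) = False OR True = True
B IMPLIES C = False IMPLIES False = True
((F IMPLIES A) OR (B IMPLIES (E XOR ((F IFF D) IMPLIES F)))) AND (B IMPLIES C) = True AND True = True
B IMPLIES D = False IMPLIES True = True
(B IMPLIES D) AND C = True AND False = False
((B IMPLIES D) AND C) IFF F = False IFF True = False
(((F IMPLIES A) OR (B IMPLIES (E XOR ((F IFF D) IMPLIES F)))) AND (B IMPLIES C)) XOR (((B IMPLIES D) AND C) IFF F) = True XOR False = True
C IFF A = False IFF False = True
(C IFF A) IFF A = True IFF False = False
((((F IMPLIES A) OR (B IMPLIES (E XOR ((F IFF D) IMPLIES F)))) AND (B IMPLIES C)) XOR (((B IMPLIES D) AND C) IFF F)) XOR ((C IFF A) IFF A) = True XOR False = True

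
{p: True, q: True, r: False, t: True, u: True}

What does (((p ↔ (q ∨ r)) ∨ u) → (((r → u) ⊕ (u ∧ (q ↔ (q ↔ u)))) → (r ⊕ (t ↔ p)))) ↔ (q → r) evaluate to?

q ∨ r = True ∨ False = True
p ↔ (q ∨ r) = True ↔ True = True
(p ↔ (q ∨ r)) ∨ u = True ∨ True = True
r → u = False → True = True
q ↔ u = True ↔ True = True
q ↔ (q ↔ u) = True ↔ True = True
u ∧ (q ↔ (q ↔ u)) = True ∧ True = True
(r → u) ⊕ (u ∧ (q ↔ (q ↔ u))) = True ⊕ True = False
t ↔ p = True ↔ True = True
r ⊕ (t ↔ p) = False ⊕ True = True
((r → u) ⊕ (u ∧ (q ↔ (q ↔ u)))) → (r ⊕ (t ↔ p)) = False → True = True
((p ↔ (q ∨ r)) ∨ u) → (((r → u) ⊕ (u ∧ (q ↔ (q ↔ u)))) → (r ⊕ (t ↔ p))) = True → True = True
q → r = True → False = False
(((p ↔ (q ∨ r)) ∨ u) → (((r → u) ⊕ (u ∧ (q ↔ (q ↔ u)))) → (r ⊕ (t ↔ p)))) ↔ (q → r) = True ↔ False = False

False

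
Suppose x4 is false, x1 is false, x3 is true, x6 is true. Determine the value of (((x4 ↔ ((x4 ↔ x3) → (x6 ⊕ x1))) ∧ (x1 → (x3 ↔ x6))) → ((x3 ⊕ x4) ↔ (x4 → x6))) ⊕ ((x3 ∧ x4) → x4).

x4 ↔ x3 = F ↔ T = F
x6 ⊕ x1 = T ⊕ F = T
(x4 ↔ x3) → (x6 ⊕ x1) = F → T = T
x4 ↔ ((x4 ↔ x3) → (x6 ⊕ x1)) = F ↔ T = F
x3 ↔ x6 = T ↔ T = T
x1 → (x3 ↔ x6) = F → T = T
(x4 ↔ ((x4 ↔ x3) → (x6 ⊕ x1))) ∧ (x1 → (x3 ↔ x6)) = F ∧ T = F
x3 ⊕ x4 = T ⊕ F = T
x4 → x6 = F → T = T
(x3 ⊕ x4) ↔ (x4 → x6) = T ↔ T = T
((x4 ↔ ((x4 ↔ x3) → (x6 ⊕ x1))) ∧ (x1 → (x3 ↔ x6))) → ((x3 ⊕ x4) ↔ (x4 → x6)) = F → T = T
x3 ∧ x4 = T ∧ F = F
(x3 ∧ x4) → x4 = F → F = T
(((x4 ↔ ((x4 ↔ x3) → (x6 ⊕ x1))) ∧ (x1 → (x3 ↔ x6))) → ((x3 ⊕ x4) ↔ (x4 → x6))) ⊕ ((x3 ∧ x4) → x4) = T ⊕ T = F

F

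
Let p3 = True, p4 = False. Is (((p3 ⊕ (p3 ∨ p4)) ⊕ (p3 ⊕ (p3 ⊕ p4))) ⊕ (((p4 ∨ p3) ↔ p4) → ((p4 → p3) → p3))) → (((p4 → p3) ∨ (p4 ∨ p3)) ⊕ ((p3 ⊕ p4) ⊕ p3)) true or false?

True

Substituting p3=True, p4=False:
p3 ∨ p4 = True ∨ False = True
p3 ⊕ (p3 ∨ p4) = True ⊕ True = False
p3 ⊕ p4 = True ⊕ False = True
p3 ⊕ (p3 ⊕ p4) = True ⊕ True = False
(p3 ⊕ (p3 ∨ p4)) ⊕ (p3 ⊕ (p3 ⊕ p4)) = False ⊕ False = False
p4 ∨ p3 = False ∨ True = True
(p4 ∨ p3) ↔ p4 = True ↔ False = False
p4 → p3 = False → True = True
(p4 → p3) → p3 = True → True = True
((p4 ∨ p3) ↔ p4) → ((p4 → p3) → p3) = False → True = True
((p3 ⊕ (p3 ∨ p4)) ⊕ (p3 ⊕ (p3 ⊕ p4))) ⊕ (((p4 ∨ p3) ↔ p4) → ((p4 → p3) → p3)) = False ⊕ True = True
p4 → p3 = False → True = True
p4 ∨ p3 = False ∨ True = True
(p4 → p3) ∨ (p4 ∨ p3) = True ∨ True = True
p3 ⊕ p4 = True ⊕ False = True
(p3 ⊕ p4) ⊕ p3 = True ⊕ True = False
((p4 → p3) ∨ (p4 ∨ p3)) ⊕ ((p3 ⊕ p4) ⊕ p3) = True ⊕ False = True
(((p3 ⊕ (p3 ∨ p4)) ⊕ (p3 ⊕ (p3 ⊕ p4))) ⊕ (((p4 ∨ p3) ↔ p4) → ((p4 → p3) → p3))) → (((p4 → p3) ∨ (p4 ∨ p3)) ⊕ ((p3 ⊕ p4) ⊕ p3)) = True → True = True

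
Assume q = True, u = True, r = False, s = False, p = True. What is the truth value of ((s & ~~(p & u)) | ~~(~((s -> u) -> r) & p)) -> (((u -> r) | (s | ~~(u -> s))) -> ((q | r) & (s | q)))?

p & u = True & True = True
~(p & u) = ~True = False
~~(p & u) = ~False = True
s & ~~(p & u) = False & True = False
s -> u = False -> True = True
(s -> u) -> r = True -> False = False
~((s -> u) -> r) = ~False = True
~((s -> u) -> r) & p = True & True = True
~(~((s -> u) -> r) & p) = ~True = False
~~(~((s -> u) -> r) & p) = ~False = True
(s & ~~(p & u)) | ~~(~((s -> u) -> r) & p) = False | True = True
u -> r = True -> False = False
u -> s = True -> False = False
~(u -> s) = ~False = True
~~(u -> s) = ~True = False
s | ~~(u -> s) = False | False = False
(u -> r) | (s | ~~(u -> s)) = False | False = False
q | r = True | False = True
s | q = False | True = True
(q | r) & (s | q) = True & True = True
((u -> r) | (s | ~~(u -> s))) -> ((q | r) & (s | q)) = False -> True = True
((s & ~~(p & u)) | ~~(~((s -> u) -> r) & p)) -> (((u -> r) | (s | ~~(u -> s))) -> ((q | r) & (s | q))) = True -> True = True

True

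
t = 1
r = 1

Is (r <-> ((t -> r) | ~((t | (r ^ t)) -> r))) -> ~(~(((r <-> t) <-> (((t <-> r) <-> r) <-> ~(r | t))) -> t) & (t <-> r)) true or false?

t -> r = 1 -> 1 = 1
r ^ t = 1 ^ 1 = 0
t | (r ^ t) = 1 | 0 = 1
(t | (r ^ t)) -> r = 1 -> 1 = 1
~((t | (r ^ t)) -> r) = ~1 = 0
(t -> r) | ~((t | (r ^ t)) -> r) = 1 | 0 = 1
r <-> ((t -> r) | ~((t | (r ^ t)) -> r)) = 1 <-> 1 = 1
r <-> t = 1 <-> 1 = 1
t <-> r = 1 <-> 1 = 1
(t <-> r) <-> r = 1 <-> 1 = 1
r | t = 1 | 1 = 1
~(r | t) = ~1 = 0
((t <-> r) <-> r) <-> ~(r | t) = 1 <-> 0 = 0
(r <-> t) <-> (((t <-> r) <-> r) <-> ~(r | t)) = 1 <-> 0 = 0
((r <-> t) <-> (((t <-> r) <-> r) <-> ~(r | t))) -> t = 0 -> 1 = 1
~(((r <-> t) <-> (((t <-> r) <-> r) <-> ~(r | t))) -> t) = ~1 = 0
t <-> r = 1 <-> 1 = 1
~(((r <-> t) <-> (((t <-> r) <-> r) <-> ~(r | t))) -> t) & (t <-> r) = 0 & 1 = 0
~(~(((r <-> t) <-> (((t <-> r) <-> r) <-> ~(r | t))) -> t) & (t <-> r)) = ~0 = 1
(r <-> ((t -> r) | ~((t | (r ^ t)) -> r))) -> ~(~(((r <-> t) <-> (((t <-> r) <-> r) <-> ~(r | t))) -> t) & (t <-> r)) = 1 -> 1 = 1

1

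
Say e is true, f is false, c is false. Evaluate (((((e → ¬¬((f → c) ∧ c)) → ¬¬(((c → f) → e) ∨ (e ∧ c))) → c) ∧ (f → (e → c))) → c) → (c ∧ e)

f → c = F → F = T
(f → c) ∧ c = T ∧ F = F
¬((f → c) ∧ c) = ¬F = T
¬¬((f → c) ∧ c) = ¬T = F
e → ¬¬((f → c) ∧ c) = T → F = F
c → f = F → F = T
(c → f) → e = T → T = T
e ∧ c = T ∧ F = F
((c → f) → e) ∨ (e ∧ c) = T ∨ F = T
¬(((c → f) → e) ∨ (e ∧ c)) = ¬T = F
¬¬(((c → f) → e) ∨ (e ∧ c)) = ¬F = T
(e → ¬¬((f → c) ∧ c)) → ¬¬(((c → f) → e) ∨ (e ∧ c)) = F → T = T
((e → ¬¬((f → c) ∧ c)) → ¬¬(((c → f) → e) ∨ (e ∧ c))) → c = T → F = F
e → c = T → F = F
f → (e → c) = F → F = T
(((e → ¬¬((f → c) ∧ c)) → ¬¬(((c → f) → e) ∨ (e ∧ c))) → c) ∧ (f → (e → c)) = F ∧ T = F
((((e → ¬¬((f → c) ∧ c)) → ¬¬(((c → f) → e) ∨ (e ∧ c))) → c) ∧ (f → (e → c))) → c = F → F = T
c ∧ e = F ∧ T = F
(((((e → ¬¬((f → c) ∧ c)) → ¬¬(((c → f) → e) ∨ (e ∧ c))) → c) ∧ (f → (e → c))) → c) → (c ∧ e) = T → F = F

F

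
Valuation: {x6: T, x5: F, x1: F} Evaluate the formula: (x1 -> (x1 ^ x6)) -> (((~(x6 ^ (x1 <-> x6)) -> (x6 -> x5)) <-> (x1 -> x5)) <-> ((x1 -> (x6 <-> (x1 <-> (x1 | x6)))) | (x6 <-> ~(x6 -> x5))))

x1 ^ x6 = F ^ T = T
x1 -> (x1 ^ x6) = F -> T = T
x1 <-> x6 = F <-> T = F
x6 ^ (x1 <-> x6) = T ^ F = T
~(x6 ^ (x1 <-> x6)) = ~T = F
x6 -> x5 = T -> F = F
~(x6 ^ (x1 <-> x6)) -> (x6 -> x5) = F -> F = T
x1 -> x5 = F -> F = T
(~(x6 ^ (x1 <-> x6)) -> (x6 -> x5)) <-> (x1 -> x5) = T <-> T = T
x1 | x6 = F | T = T
x1 <-> (x1 | x6) = F <-> T = F
x6 <-> (x1 <-> (x1 | x6)) = T <-> F = F
x1 -> (x6 <-> (x1 <-> (x1 | x6))) = F -> F = T
x6 -> x5 = T -> F = F
~(x6 -> x5) = ~F = T
x6 <-> ~(x6 -> x5) = T <-> T = T
(x1 -> (x6 <-> (x1 <-> (x1 | x6)))) | (x6 <-> ~(x6 -> x5)) = T | T = T
((~(x6 ^ (x1 <-> x6)) -> (x6 -> x5)) <-> (x1 -> x5)) <-> ((x1 -> (x6 <-> (x1 <-> (x1 | x6)))) | (x6 <-> ~(x6 -> x5))) = T <-> T = T
(x1 -> (x1 ^ x6)) -> (((~(x6 ^ (x1 <-> x6)) -> (x6 -> x5)) <-> (x1 -> x5)) <-> ((x1 -> (x6 <-> (x1 <-> (x1 | x6)))) | (x6 <-> ~(x6 -> x5)))) = T -> T = T

T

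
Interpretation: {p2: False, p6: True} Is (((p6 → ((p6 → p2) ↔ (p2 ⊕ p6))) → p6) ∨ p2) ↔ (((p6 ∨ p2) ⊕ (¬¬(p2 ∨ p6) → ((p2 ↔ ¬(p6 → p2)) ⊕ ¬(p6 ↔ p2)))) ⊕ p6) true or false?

True

p6 → p2 = True → False = False
p2 ⊕ p6 = False ⊕ True = True
(p6 → p2) ↔ (p2 ⊕ p6) = False ↔ True = False
p6 → ((p6 → p2) ↔ (p2 ⊕ p6)) = True → False = False
(p6 → ((p6 → p2) ↔ (p2 ⊕ p6))) → p6 = False → True = True
((p6 → ((p6 → p2) ↔ (p2 ⊕ p6))) → p6) ∨ p2 = True ∨ False = True
p6 ∨ p2 = True ∨ False = True
p2 ∨ p6 = False ∨ True = True
¬(p2 ∨ p6) = ¬True = False
¬¬(p2 ∨ p6) = ¬False = True
p6 → p2 = True → False = False
¬(p6 → p2) = ¬False = True
p2 ↔ ¬(p6 → p2) = False ↔ True = False
p6 ↔ p2 = True ↔ False = False
¬(p6 ↔ p2) = ¬False = True
(p2 ↔ ¬(p6 → p2)) ⊕ ¬(p6 ↔ p2) = False ⊕ True = True
¬¬(p2 ∨ p6) → ((p2 ↔ ¬(p6 → p2)) ⊕ ¬(p6 ↔ p2)) = True → True = True
(p6 ∨ p2) ⊕ (¬¬(p2 ∨ p6) → ((p2 ↔ ¬(p6 → p2)) ⊕ ¬(p6 ↔ p2))) = True ⊕ True = False
((p6 ∨ p2) ⊕ (¬¬(p2 ∨ p6) → ((p2 ↔ ¬(p6 → p2)) ⊕ ¬(p6 ↔ p2)))) ⊕ p6 = False ⊕ True = True
(((p6 → ((p6 → p2) ↔ (p2 ⊕ p6))) → p6) ∨ p2) ↔ (((p6 ∨ p2) ⊕ (¬¬(p2 ∨ p6) → ((p2 ↔ ¬(p6 → p2)) ⊕ ¬(p6 ↔ p2)))) ⊕ p6) = True ↔ True = True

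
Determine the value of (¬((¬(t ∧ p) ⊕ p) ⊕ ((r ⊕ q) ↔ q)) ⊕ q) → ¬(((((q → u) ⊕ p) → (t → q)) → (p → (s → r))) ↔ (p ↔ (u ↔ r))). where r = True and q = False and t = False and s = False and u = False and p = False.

True

t ∧ p = False ∧ False = False
¬(t ∧ p) = ¬False = True
¬(t ∧ p) ⊕ p = True ⊕ False = True
r ⊕ q = True ⊕ False = True
(r ⊕ q) ↔ q = True ↔ False = False
(¬(t ∧ p) ⊕ p) ⊕ ((r ⊕ q) ↔ q) = True ⊕ False = True
¬((¬(t ∧ p) ⊕ p) ⊕ ((r ⊕ q) ↔ q)) = ¬True = False
¬((¬(t ∧ p) ⊕ p) ⊕ ((r ⊕ q) ↔ q)) ⊕ q = False ⊕ False = False
q → u = False → False = True
(q → u) ⊕ p = True ⊕ False = True
t → q = False → False = True
((q → u) ⊕ p) → (t → q) = True → True = True
s → r = False → True = True
p → (s → r) = False → True = True
(((q → u) ⊕ p) → (t → q)) → (p → (s → r)) = True → True = True
u ↔ r = False ↔ True = False
p ↔ (u ↔ r) = False ↔ False = True
((((q → u) ⊕ p) → (t → q)) → (p → (s → r))) ↔ (p ↔ (u ↔ r)) = True ↔ True = True
¬(((((q → u) ⊕ p) → (t → q)) → (p → (s → r))) ↔ (p ↔ (u ↔ r))) = ¬True = False
(¬((¬(t ∧ p) ⊕ p) ⊕ ((r ⊕ q) ↔ q)) ⊕ q) → ¬(((((q → u) ⊕ p) → (t → q)) → (p → (s → r))) ↔ (p ↔ (u ↔ r))) = False → False = True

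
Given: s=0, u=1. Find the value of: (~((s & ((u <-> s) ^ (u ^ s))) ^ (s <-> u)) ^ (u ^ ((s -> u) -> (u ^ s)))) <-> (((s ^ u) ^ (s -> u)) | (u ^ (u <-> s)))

u <-> s = 1 <-> 0 = 0
u ^ s = 1 ^ 0 = 1
(u <-> s) ^ (u ^ s) = 0 ^ 1 = 1
s & ((u <-> s) ^ (u ^ s)) = 0 & 1 = 0
s <-> u = 0 <-> 1 = 0
(s & ((u <-> s) ^ (u ^ s))) ^ (s <-> u) = 0 ^ 0 = 0
~((s & ((u <-> s) ^ (u ^ s))) ^ (s <-> u)) = ~0 = 1
s -> u = 0 -> 1 = 1
u ^ s = 1 ^ 0 = 1
(s -> u) -> (u ^ s) = 1 -> 1 = 1
u ^ ((s -> u) -> (u ^ s)) = 1 ^ 1 = 0
~((s & ((u <-> s) ^ (u ^ s))) ^ (s <-> u)) ^ (u ^ ((s -> u) -> (u ^ s))) = 1 ^ 0 = 1
s ^ u = 0 ^ 1 = 1
s -> u = 0 -> 1 = 1
(s ^ u) ^ (s -> u) = 1 ^ 1 = 0
u <-> s = 1 <-> 0 = 0
u ^ (u <-> s) = 1 ^ 0 = 1
((s ^ u) ^ (s -> u)) | (u ^ (u <-> s)) = 0 | 1 = 1
(~((s & ((u <-> s) ^ (u ^ s))) ^ (s <-> u)) ^ (u ^ ((s -> u) -> (u ^ s)))) <-> (((s ^ u) ^ (s -> u)) | (u ^ (u <-> s))) = 1 <-> 1 = 1

1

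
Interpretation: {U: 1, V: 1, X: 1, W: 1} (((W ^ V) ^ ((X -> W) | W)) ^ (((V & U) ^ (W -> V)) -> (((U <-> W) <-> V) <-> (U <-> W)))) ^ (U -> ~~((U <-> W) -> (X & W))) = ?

1

Substituting U=1, V=1, X=1, W=1:
W ^ V = 1 ^ 1 = 0
X -> W = 1 -> 1 = 1
(X -> W) | W = 1 | 1 = 1
(W ^ V) ^ ((X -> W) | W) = 0 ^ 1 = 1
V & U = 1 & 1 = 1
W -> V = 1 -> 1 = 1
(V & U) ^ (W -> V) = 1 ^ 1 = 0
U <-> W = 1 <-> 1 = 1
(U <-> W) <-> V = 1 <-> 1 = 1
U <-> W = 1 <-> 1 = 1
((U <-> W) <-> V) <-> (U <-> W) = 1 <-> 1 = 1
((V & U) ^ (W -> V)) -> (((U <-> W) <-> V) <-> (U <-> W)) = 0 -> 1 = 1
((W ^ V) ^ ((X -> W) | W)) ^ (((V & U) ^ (W -> V)) -> (((U <-> W) <-> V) <-> (U <-> W))) = 1 ^ 1 = 0
U <-> W = 1 <-> 1 = 1
X & W = 1 & 1 = 1
(U <-> W) -> (X & W) = 1 -> 1 = 1
~((U <-> W) -> (X & W)) = ~1 = 0
~~((U <-> W) -> (X & W)) = ~0 = 1
U -> ~~((U <-> W) -> (X & W)) = 1 -> 1 = 1
(((W ^ V) ^ ((X -> W) | W)) ^ (((V & U) ^ (W -> V)) -> (((U <-> W) <-> V) <-> (U <-> W)))) ^ (U -> ~~((U <-> W) -> (X & W))) = 0 ^ 1 = 1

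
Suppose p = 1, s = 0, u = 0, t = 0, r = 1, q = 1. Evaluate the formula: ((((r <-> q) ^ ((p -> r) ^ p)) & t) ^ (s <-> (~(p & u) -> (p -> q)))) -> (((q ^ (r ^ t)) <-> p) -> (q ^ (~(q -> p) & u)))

1

r <-> q = 1 <-> 1 = 1
p -> r = 1 -> 1 = 1
(p -> r) ^ p = 1 ^ 1 = 0
(r <-> q) ^ ((p -> r) ^ p) = 1 ^ 0 = 1
((r <-> q) ^ ((p -> r) ^ p)) & t = 1 & 0 = 0
p & u = 1 & 0 = 0
~(p & u) = ~0 = 1
p -> q = 1 -> 1 = 1
~(p & u) -> (p -> q) = 1 -> 1 = 1
s <-> (~(p & u) -> (p -> q)) = 0 <-> 1 = 0
(((r <-> q) ^ ((p -> r) ^ p)) & t) ^ (s <-> (~(p & u) -> (p -> q))) = 0 ^ 0 = 0
r ^ t = 1 ^ 0 = 1
q ^ (r ^ t) = 1 ^ 1 = 0
(q ^ (r ^ t)) <-> p = 0 <-> 1 = 0
q -> p = 1 -> 1 = 1
~(q -> p) = ~1 = 0
~(q -> p) & u = 0 & 0 = 0
q ^ (~(q -> p) & u) = 1 ^ 0 = 1
((q ^ (r ^ t)) <-> p) -> (q ^ (~(q -> p) & u)) = 0 -> 1 = 1
((((r <-> q) ^ ((p -> r) ^ p)) & t) ^ (s <-> (~(p & u) -> (p -> q)))) -> (((q ^ (r ^ t)) <-> p) -> (q ^ (~(q -> p) & u))) = 0 -> 1 = 1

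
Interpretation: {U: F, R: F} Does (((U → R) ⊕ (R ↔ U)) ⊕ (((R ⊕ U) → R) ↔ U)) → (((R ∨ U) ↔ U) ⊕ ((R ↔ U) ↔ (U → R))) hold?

T

Substituting U=F, R=F:
U → R = F → F = T
R ↔ U = F ↔ F = T
(U → R) ⊕ (R ↔ U) = T ⊕ T = F
R ⊕ U = F ⊕ F = F
(R ⊕ U) → R = F → F = T
((R ⊕ U) → R) ↔ U = T ↔ F = F
((U → R) ⊕ (R ↔ U)) ⊕ (((R ⊕ U) → R) ↔ U) = F ⊕ F = F
R ∨ U = F ∨ F = F
(R ∨ U) ↔ U = F ↔ F = T
R ↔ U = F ↔ F = T
U → R = F → F = T
(R ↔ U) ↔ (U → R) = T ↔ T = T
((R ∨ U) ↔ U) ⊕ ((R ↔ U) ↔ (U → R)) = T ⊕ T = F
(((U → R) ⊕ (R ↔ U)) ⊕ (((R ⊕ U) → R) ↔ U)) → (((R ∨ U) ↔ U) ⊕ ((R ↔ U) ↔ (U → R))) = F → F = T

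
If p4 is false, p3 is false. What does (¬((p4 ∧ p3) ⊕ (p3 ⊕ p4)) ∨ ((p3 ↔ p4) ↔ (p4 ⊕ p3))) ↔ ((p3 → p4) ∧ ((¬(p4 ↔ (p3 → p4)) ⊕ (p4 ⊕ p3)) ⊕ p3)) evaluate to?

True

p4 ∧ p3 = False ∧ False = False
p3 ⊕ p4 = False ⊕ False = False
(p4 ∧ p3) ⊕ (p3 ⊕ p4) = False ⊕ False = False
¬((p4 ∧ p3) ⊕ (p3 ⊕ p4)) = ¬False = True
p3 ↔ p4 = False ↔ False = True
p4 ⊕ p3 = False ⊕ False = False
(p3 ↔ p4) ↔ (p4 ⊕ p3) = True ↔ False = False
¬((p4 ∧ p3) ⊕ (p3 ⊕ p4)) ∨ ((p3 ↔ p4) ↔ (p4 ⊕ p3)) = True ∨ False = True
p3 → p4 = False → False = True
p3 → p4 = False → False = True
p4 ↔ (p3 → p4) = False ↔ True = False
¬(p4 ↔ (p3 → p4)) = ¬False = True
p4 ⊕ p3 = False ⊕ False = False
¬(p4 ↔ (p3 → p4)) ⊕ (p4 ⊕ p3) = True ⊕ False = True
(¬(p4 ↔ (p3 → p4)) ⊕ (p4 ⊕ p3)) ⊕ p3 = True ⊕ False = True
(p3 → p4) ∧ ((¬(p4 ↔ (p3 → p4)) ⊕ (p4 ⊕ p3)) ⊕ p3) = True ∧ True = True
(¬((p4 ∧ p3) ⊕ (p3 ⊕ p4)) ∨ ((p3 ↔ p4) ↔ (p4 ⊕ p3))) ↔ ((p3 → p4) ∧ ((¬(p4 ↔ (p3 → p4)) ⊕ (p4 ⊕ p3)) ⊕ p3)) = True ↔ True = True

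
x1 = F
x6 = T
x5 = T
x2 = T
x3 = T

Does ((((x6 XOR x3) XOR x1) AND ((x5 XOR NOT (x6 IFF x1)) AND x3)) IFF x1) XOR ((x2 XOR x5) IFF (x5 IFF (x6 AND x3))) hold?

T

x6 XOR x3 = T XOR T = F
(x6 XOR x3) XOR x1 = F XOR F = F
x6 IFF x1 = T IFF F = F
NOT (x6 IFF x1) = NOT F = T
x5 XOR NOT (x6 IFF x1) = T XOR T = F
(x5 XOR NOT (x6 IFF x1)) AND x3 = F AND T = F
((x6 XOR x3) XOR x1) AND ((x5 XOR NOT (x6 IFF x1)) AND x3) = F AND F = F
(((x6 XOR x3) XOR x1) AND ((x5 XOR NOT (x6 IFF x1)) AND x3)) IFF x1 = F IFF F = T
x2 XOR x5 = T XOR T = F
x6 AND x3 = T AND T = T
x5 IFF (x6 AND x3) = T IFF T = T
(x2 XOR x5) IFF (x5 IFF (x6 AND x3)) = F IFF T = F
((((x6 XOR x3) XOR x1) AND ((x5 XOR NOT (x6 IFF x1)) AND x3)) IFF x1) XOR ((x2 XOR x5) IFF (x5 IFF (x6 AND x3))) = T XOR F = T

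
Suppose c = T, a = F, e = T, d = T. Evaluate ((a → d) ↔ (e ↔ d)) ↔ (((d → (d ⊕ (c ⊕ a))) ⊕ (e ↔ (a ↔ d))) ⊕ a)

a → d = F → T = T
e ↔ d = T ↔ T = T
(a → d) ↔ (e ↔ d) = T ↔ T = T
c ⊕ a = T ⊕ F = T
d ⊕ (c ⊕ a) = T ⊕ T = F
d → (d ⊕ (c ⊕ a)) = T → F = F
a ↔ d = F ↔ T = F
e ↔ (a ↔ d) = T ↔ F = F
(d → (d ⊕ (c ⊕ a))) ⊕ (e ↔ (a ↔ d)) = F ⊕ F = F
((d → (d ⊕ (c ⊕ a))) ⊕ (e ↔ (a ↔ d))) ⊕ a = F ⊕ F = F
((a → d) ↔ (e ↔ d)) ↔ (((d → (d ⊕ (c ⊕ a))) ⊕ (e ↔ (a ↔ d))) ⊕ a) = T ↔ F = F

F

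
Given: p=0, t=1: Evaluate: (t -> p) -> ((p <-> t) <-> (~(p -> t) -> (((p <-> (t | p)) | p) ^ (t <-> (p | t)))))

1

Substituting p=0, t=1:
t -> p = 1 -> 0 = 0
p <-> t = 0 <-> 1 = 0
p -> t = 0 -> 1 = 1
~(p -> t) = ~1 = 0
t | p = 1 | 0 = 1
p <-> (t | p) = 0 <-> 1 = 0
(p <-> (t | p)) | p = 0 | 0 = 0
p | t = 0 | 1 = 1
t <-> (p | t) = 1 <-> 1 = 1
((p <-> (t | p)) | p) ^ (t <-> (p | t)) = 0 ^ 1 = 1
~(p -> t) -> (((p <-> (t | p)) | p) ^ (t <-> (p | t))) = 0 -> 1 = 1
(p <-> t) <-> (~(p -> t) -> (((p <-> (t | p)) | p) ^ (t <-> (p | t)))) = 0 <-> 1 = 0
(t -> p) -> ((p <-> t) <-> (~(p -> t) -> (((p <-> (t | p)) | p) ^ (t <-> (p | t))))) = 0 -> 0 = 1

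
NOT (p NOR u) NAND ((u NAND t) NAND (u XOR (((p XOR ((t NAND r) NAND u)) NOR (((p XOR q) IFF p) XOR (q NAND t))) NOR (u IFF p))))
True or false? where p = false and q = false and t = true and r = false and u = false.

true

p NOR u = false NOR false = true
NOT (p NOR u) = NOT true = false
u NAND t = false NAND true = true
t NAND r = true NAND false = true
(t NAND r) NAND u = true NAND false = true
p XOR ((t NAND r) NAND u) = false XOR true = true
p XOR q = false XOR false = false
(p XOR q) IFF p = false IFF false = true
q NAND t = false NAND true = true
((p XOR q) IFF p) XOR (q NAND t) = true XOR true = false
(p XOR ((t NAND r) NAND u)) NOR (((p XOR q) IFF p) XOR (q NAND t)) = true NOR false = false
u IFF p = false IFF false = true
((p XOR ((t NAND r) NAND u)) NOR (((p XOR q) IFF p) XOR (q NAND t))) NOR (u IFF p) = false NOR true = false
u XOR (((p XOR ((t NAND r) NAND u)) NOR (((p XOR q) IFF p) XOR (q NAND t))) NOR (u IFF p)) = false XOR false = false
(u NAND t) NAND (u XOR (((p XOR ((t NAND r) NAND u)) NOR (((p XOR q) IFF p) XOR (q NAND t))) NOR (u IFF p))) = true NAND false = true
NOT (p NOR u) NAND ((u NAND t) NAND (u XOR (((p XOR ((t NAND r) NAND u)) NOR (((p XOR q) IFF p) XOR (q NAND t))) NOR (u IFF p)))) = false NAND true = true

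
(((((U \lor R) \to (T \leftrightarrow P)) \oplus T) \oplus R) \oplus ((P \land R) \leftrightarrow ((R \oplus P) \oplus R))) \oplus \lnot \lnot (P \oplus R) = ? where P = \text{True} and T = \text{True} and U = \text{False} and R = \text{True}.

\text{False}

U \lor R = \text{False} \lor \text{True} = \text{True}
T \leftrightarrow P = \text{True} \leftrightarrow \text{True} = \text{True}
(U \lor R) \to (T \leftrightarrow P) = \text{True} \to \text{True} = \text{True}
((U \lor R) \to (T \leftrightarrow P)) \oplus T = \text{True} \oplus \text{True} = \text{False}
(((U \lor R) \to (T \leftrightarrow P)) \oplus T) \oplus R = \text{False} \oplus \text{True} = \text{True}
P \land R = \text{True} \land \text{True} = \text{True}
R \oplus P = \text{True} \oplus \text{True} = \text{False}
(R \oplus P) \oplus R = \text{False} \oplus \text{True} = \text{True}
(P \land R) \leftrightarrow ((R \oplus P) \oplus R) = \text{True} \leftrightarrow \text{True} = \text{True}
((((U \lor R) \to (T \leftrightarrow P)) \oplus T) \oplus R) \oplus ((P \land R) \leftrightarrow ((R \oplus P) \oplus R)) = \text{True} \oplus \text{True} = \text{False}
P \oplus R = \text{True} \oplus \text{True} = \text{False}
\lnot (P \oplus R) = \lnot \text{False} = \text{True}
\lnot \lnot (P \oplus R) = \lnot \text{True} = \text{False}
(((((U \lor R) \to (T \leftrightarrow P)) \oplus T) \oplus R) \oplus ((P \land R) \leftrightarrow ((R \oplus P) \oplus R))) \oplus \lnot \lnot (P \oplus R) = \text{False} \oplus \text{False} = \text{False}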